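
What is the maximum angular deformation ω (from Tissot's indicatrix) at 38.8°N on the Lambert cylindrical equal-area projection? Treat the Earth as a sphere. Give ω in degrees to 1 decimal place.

The Lambert cylindrical equal-area projection is the cylindrical equal-area projection with its standard parallel at the equator (φ₀ = 0). Cylindrical equal-area (φ₀ = 0°): h = cos φ / cos 0° along meridians, k = cos 0° / cos φ along parallels; h·k = 1.
At 38.8°: h = 0.7793, k = 1.283; principal scales a = 1.283, b = 0.7793.
sin(ω/2) = (a − b)/(a + b) = 0.5038/2.062 = 0.2443, so ω = 2 arcsin(0.2443) ≈ 28.3°.

28.3°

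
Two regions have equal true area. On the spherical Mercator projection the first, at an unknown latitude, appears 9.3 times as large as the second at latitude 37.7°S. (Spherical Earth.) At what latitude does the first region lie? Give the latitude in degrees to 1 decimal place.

Mercator areal scale is sec²φ, so apparent-area ratio = sec²φ₁ / sec²φ₂ = cos²φ₂ / cos²φ₁.
cos²φ₂ / cos²φ₁ = 9.3  ⇒  cos φ₁ = cos 37.7° / √9.3 = 0.7912/3.050 = 0.2595.
φ₁ = arccos(0.2595) ≈ 75.0°.

75.0°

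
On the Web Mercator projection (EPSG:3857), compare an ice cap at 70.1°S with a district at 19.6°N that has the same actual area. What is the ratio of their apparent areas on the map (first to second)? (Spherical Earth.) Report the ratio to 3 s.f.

7.66

On Mercator, area is exaggerated by sec²φ = 1/cos²φ.
At 70.1°: sec²(70.1°) = 1/0.3404² = 8.631.
At 19.6°: sec²(19.6°) = 1/0.9421² = 1.127.
Ratio = 8.631/1.127 = cos²(19.6°)/cos²(70.1°) ≈ 7.66.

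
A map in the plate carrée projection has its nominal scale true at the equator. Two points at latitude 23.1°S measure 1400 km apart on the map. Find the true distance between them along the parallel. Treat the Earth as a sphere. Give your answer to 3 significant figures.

Plate carrée maps x = Rλ, y = Rφ. The meridian scale is h = 1 and the parallel scale is k = 1/cos φ = sec φ.
Along the parallel at 23.1°, map distances are exaggerated by k = sec 23.1° = 1.087.
True distance = 1400 / 1.087 = 1400 × cos 23.1° ≈ 1290 km.

1290 km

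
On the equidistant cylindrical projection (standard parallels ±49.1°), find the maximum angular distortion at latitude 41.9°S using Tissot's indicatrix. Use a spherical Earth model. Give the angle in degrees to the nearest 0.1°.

In the equirectangular projection with standard parallel φ₀ = 49.1° (x = Rλ cos φ₀, y = Rφ), meridians are true-scale (h = 1) and the parallel scale is k = cos φ₀ / cos φ.
At 41.9°: h = 1.000, k = 0.8797; principal scales a = 1.000, b = 0.8797.
sin(ω/2) = (a − b)/(a + b) = 0.1203/1.880 = 0.06402, so ω = 2 arcsin(0.06402) ≈ 7.3°.

7.3°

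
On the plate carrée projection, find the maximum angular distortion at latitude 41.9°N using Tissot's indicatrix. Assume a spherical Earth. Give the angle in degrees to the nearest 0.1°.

In the plate carrée (x = Rλ, y = Rφ), meridians are true-scale (h = 1) and parallels are stretched by k = sec φ.
At 41.9°: h = 1.000, k = 1.344; principal scales a = 1.344, b = 1.000.
sin(ω/2) = (a − b)/(a + b) = 0.3435/2.344 = 0.1466, so ω = 2 arcsin(0.1466) ≈ 16.9°.

16.9°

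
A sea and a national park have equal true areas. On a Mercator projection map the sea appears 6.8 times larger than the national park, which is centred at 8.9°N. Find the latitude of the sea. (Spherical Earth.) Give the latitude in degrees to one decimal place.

67.7°

Mercator areal scale is sec²φ, so apparent-area ratio = sec²φ₁ / sec²φ₂ = cos²φ₂ / cos²φ₁.
cos²φ₂ / cos²φ₁ = 6.8  ⇒  cos φ₁ = cos 8.9° / √6.8 = 0.9880/2.608 = 0.3789.
φ₁ = arccos(0.3789) ≈ 67.7°.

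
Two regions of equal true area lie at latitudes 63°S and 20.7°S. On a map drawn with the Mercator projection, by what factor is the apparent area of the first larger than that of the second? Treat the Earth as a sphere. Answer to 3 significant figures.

On Mercator, area is exaggerated by sec²φ = 1/cos²φ.
At 63°: sec²(63°) = 1/0.4540² = 4.852.
At 20.7°: sec²(20.7°) = 1/0.9354² = 1.143.
Ratio = 4.852/1.143 = cos²(20.7°)/cos²(63°) ≈ 4.25.

4.25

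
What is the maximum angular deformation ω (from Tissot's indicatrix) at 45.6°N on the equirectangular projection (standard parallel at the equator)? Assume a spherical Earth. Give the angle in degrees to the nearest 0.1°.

Plate carrée maps x = Rλ, y = Rφ. The meridian scale is h = 1 and the parallel scale is k = 1/cos φ = sec φ.
At 45.6°: h = 1.000, k = 1.429; principal scales a = 1.429, b = 1.000.
sin(ω/2) = (a − b)/(a + b) = 0.4293/2.429 = 0.1767, so ω = 2 arcsin(0.1767) ≈ 20.4°.

20.4°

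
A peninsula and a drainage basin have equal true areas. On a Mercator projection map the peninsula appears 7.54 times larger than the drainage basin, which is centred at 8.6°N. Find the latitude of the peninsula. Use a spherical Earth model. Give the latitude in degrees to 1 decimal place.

68.9°

Mercator areal scale is sec²φ, so apparent-area ratio = sec²φ₁ / sec²φ₂ = cos²φ₂ / cos²φ₁.
cos²φ₂ / cos²φ₁ = 7.54  ⇒  cos φ₁ = cos 8.6° / √7.54 = 0.9888/2.746 = 0.3601.
φ₁ = arccos(0.3601) ≈ 68.9°.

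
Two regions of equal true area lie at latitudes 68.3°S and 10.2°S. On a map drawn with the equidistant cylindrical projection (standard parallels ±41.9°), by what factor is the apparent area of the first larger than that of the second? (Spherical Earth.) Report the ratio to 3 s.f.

The equidistant cylindrical projection with φ₀ = 41.9° has h = 1 (meridians true) and k = cos φ₀ / cos φ along parallels.
Areal scale at 68.3°: h·k = 1.000 × 2.013 = 2.013.
Areal scale at 10.2°: h·k = 1.000 × 0.7563 = 0.7563.
Ratio = 2.013/0.7563 ≈ 2.66.

2.66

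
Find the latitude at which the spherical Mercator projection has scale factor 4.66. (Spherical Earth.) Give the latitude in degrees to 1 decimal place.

77.6°

Mercator scale is k = sec φ = 1/cos φ.
1/cos φ = 4.66  ⇒  cos φ = 0.2146  ⇒  φ = arccos(0.2146) ≈ 77.6°.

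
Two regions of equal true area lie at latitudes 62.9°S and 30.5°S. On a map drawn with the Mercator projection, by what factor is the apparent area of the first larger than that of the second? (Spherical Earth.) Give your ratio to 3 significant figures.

3.58

Mercator areal scale is sec²φ.
At 62.9°: sec²(62.9°) = 1/0.4555² = 4.819.
At 30.5°: sec²(30.5°) = 1/0.8616² = 1.347.
Ratio = 4.819/1.347 = cos²(30.5°)/cos²(62.9°) ≈ 3.58.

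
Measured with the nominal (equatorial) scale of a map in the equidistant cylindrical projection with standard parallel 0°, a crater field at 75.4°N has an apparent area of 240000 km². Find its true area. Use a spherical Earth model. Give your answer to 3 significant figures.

60500 km²

In the plate carrée (x = Rλ, y = Rφ), meridians are true-scale (h = 1) and parallels are stretched by k = sec φ.
Areal scale = h·k = 1 × sec φ; at 75.4°, h = 1.000, k = 3.967, so h·k = 3.967.
True area = apparent / (areal scale) = 240000 / 3.967 ≈ 60500 km².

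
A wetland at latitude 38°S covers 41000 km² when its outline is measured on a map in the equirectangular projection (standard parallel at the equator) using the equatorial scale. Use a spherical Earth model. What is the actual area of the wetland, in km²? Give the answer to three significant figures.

In the plate carrée (x = Rλ, y = Rφ), meridians are true-scale (h = 1) and parallels are stretched by k = sec φ.
Areal scale = h·k = 1 × sec φ; at 38°, h = 1.000, k = 1.269, so h·k = 1.269.
True area = apparent / (areal scale) = 41000 / 1.269 ≈ 32300 km².

32300 km²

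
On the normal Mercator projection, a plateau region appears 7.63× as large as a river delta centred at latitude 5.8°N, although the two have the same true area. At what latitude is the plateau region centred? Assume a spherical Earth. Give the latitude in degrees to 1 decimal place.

68.9°

On Mercator, (apparent₁)/(apparent₂) = sec²φ₁ / sec²φ₂ when true areas are equal.
cos²φ₂ / cos²φ₁ = 7.63  ⇒  cos φ₁ = cos 5.8° / √7.63 = 0.9949/2.762 = 0.3602.
φ₁ = arccos(0.3602) ≈ 68.9°.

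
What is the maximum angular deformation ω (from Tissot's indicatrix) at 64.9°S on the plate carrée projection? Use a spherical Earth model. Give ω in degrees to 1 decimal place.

47.7°

Plate carrée maps x = Rλ, y = Rφ. The meridian scale is h = 1 and the parallel scale is k = 1/cos φ = sec φ.
At 64.9°: h = 1.000, k = 2.357; principal scales a = 2.357, b = 1.000.
sin(ω/2) = (a − b)/(a + b) = 1.357/3.357 = 0.4043, so ω = 2 arcsin(0.4043) ≈ 47.7°.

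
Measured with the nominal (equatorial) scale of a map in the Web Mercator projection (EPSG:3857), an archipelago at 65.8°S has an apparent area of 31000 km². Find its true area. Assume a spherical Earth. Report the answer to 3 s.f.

5210 km²

Mercator is conformal, so the point scale is isotropic: h = k = sec φ = 1/cos φ.
Areal scale = k² = sec²φ = 1/cos²(65.8°) = 1/0.4099² = 5.951.
True area = apparent / (areal scale) = 31000 / 5.951 ≈ 5210 km².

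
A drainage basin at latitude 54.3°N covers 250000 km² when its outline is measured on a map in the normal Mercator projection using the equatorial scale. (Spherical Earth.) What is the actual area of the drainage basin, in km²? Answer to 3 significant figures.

85100 km²

For Mercator, h = k = sec φ (a conformal cylindrical projection has a single point scale, 1/cos φ).
Areal scale = k² = sec²φ = 1/cos²(54.3°) = 1/0.5835² = 2.937.
True area = apparent / (areal scale) = 250000 / 2.937 ≈ 85100 km².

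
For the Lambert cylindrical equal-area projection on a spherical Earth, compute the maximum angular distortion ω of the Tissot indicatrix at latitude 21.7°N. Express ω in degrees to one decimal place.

8.4°

The Lambert cylindrical equal-area projection is the cylindrical equal-area projection with its standard parallel at the equator (φ₀ = 0). A cylindrical equal-area projection with standard parallel φ₀ has meridian scale h = cos φ / cos φ₀ and parallel scale k = cos φ₀ / cos φ (so areas are preserved, h·k = 1).
At 21.7°: h = 0.9291, k = 1.076; principal scales a = 1.076, b = 0.9291.
sin(ω/2) = (a − b)/(a + b) = 0.1471/2.005 = 0.07337, so ω = 2 arcsin(0.07337) ≈ 8.4°.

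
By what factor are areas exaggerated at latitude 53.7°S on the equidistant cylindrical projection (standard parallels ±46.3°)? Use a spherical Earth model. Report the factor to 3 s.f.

1.17

The equidistant cylindrical projection with φ₀ = 46.3° has h = 1 (meridians true) and k = cos φ₀ / cos φ along parallels.
Areal scale = h·k = 1 × cos φ₀ / cos φ; at 53.7°, h = 1.000, k = 1.167, so h·k = 1.167.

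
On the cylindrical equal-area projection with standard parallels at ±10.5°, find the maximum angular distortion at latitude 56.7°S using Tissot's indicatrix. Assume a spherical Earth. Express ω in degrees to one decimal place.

A cylindrical equal-area projection with standard parallel φ₀ has meridian scale h = cos φ / cos φ₀ and parallel scale k = cos φ₀ / cos φ (so areas are preserved, h·k = 1).
At 56.7°: h = 0.5584, k = 1.791; principal scales a = 1.791, b = 0.5584.
sin(ω/2) = (a − b)/(a + b) = 1.233/2.349 = 0.5246, so ω = 2 arcsin(0.5246) ≈ 63.3°.

63.3°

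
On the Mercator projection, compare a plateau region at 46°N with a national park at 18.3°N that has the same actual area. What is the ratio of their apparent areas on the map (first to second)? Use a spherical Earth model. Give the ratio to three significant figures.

On Mercator, area is exaggerated by sec²φ = 1/cos²φ.
At 46°: sec²(46°) = 1/0.6947² = 2.072.
At 18.3°: sec²(18.3°) = 1/0.9494² = 1.109.
Ratio = 2.072/1.109 = cos²(18.3°)/cos²(46°) ≈ 1.87.

1.87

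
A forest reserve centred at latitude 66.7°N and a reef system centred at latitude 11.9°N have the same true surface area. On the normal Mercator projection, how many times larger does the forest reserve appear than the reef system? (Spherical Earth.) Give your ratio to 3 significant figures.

Mercator is conformal with k = sec φ, so areal scale = k² = sec²φ.
At 66.7°: sec²(66.7°) = 1/0.3955² = 6.392.
At 11.9°: sec²(11.9°) = 1/0.9785² = 1.044.
Ratio = 6.392/1.044 = cos²(11.9°)/cos²(66.7°) ≈ 6.12.

6.12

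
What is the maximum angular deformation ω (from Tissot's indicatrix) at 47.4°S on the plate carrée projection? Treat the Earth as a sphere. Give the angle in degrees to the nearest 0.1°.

22.2°

In the plate carrée (x = Rλ, y = Rφ), meridians are true-scale (h = 1) and parallels are stretched by k = sec φ.
At 47.4°: h = 1.000, k = 1.477; principal scales a = 1.477, b = 1.000.
sin(ω/2) = (a − b)/(a + b) = 0.4774/2.477 = 0.1927, so ω = 2 arcsin(0.1927) ≈ 22.2°.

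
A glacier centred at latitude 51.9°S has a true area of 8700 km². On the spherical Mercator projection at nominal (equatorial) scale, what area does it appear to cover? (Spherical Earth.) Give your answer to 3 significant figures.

For Mercator, h = k = sec φ (a conformal cylindrical projection has a single point scale, 1/cos φ).
Areal scale = k² = sec²φ = 1/cos²(51.9°) = 1/0.6170² = 2.627.
Apparent area = 8700 × 2.627 ≈ 22900 km².

22900 km²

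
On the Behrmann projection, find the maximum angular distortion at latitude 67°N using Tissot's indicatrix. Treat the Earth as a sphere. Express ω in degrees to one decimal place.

82.9°

Behrmann is a cylindrical equal-area projection with standard parallels at ±30°. Cylindrical equal-area (φ₀ = 30°): h = cos φ / cos 30° along meridians, k = cos 30° / cos φ along parallels; h·k = 1.
At 67°: h = 0.4512, k = 2.216; principal scales a = 2.216, b = 0.4512.
sin(ω/2) = (a − b)/(a + b) = 1.765/2.668 = 0.6617, so ω = 2 arcsin(0.6617) ≈ 82.9°.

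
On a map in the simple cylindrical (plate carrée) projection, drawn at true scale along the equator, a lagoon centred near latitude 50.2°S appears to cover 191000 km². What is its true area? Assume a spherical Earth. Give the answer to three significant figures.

For the equirectangular projection with φ₀ = 0 (plate carrée), h = 1 along meridians and k = sec φ along parallels.
Areal scale = h·k = 1 × sec φ; at 50.2°, h = 1.000, k = 1.562, so h·k = 1.562.
True area = apparent / (areal scale) = 191000 / 1.562 ≈ 122000 km².

122000 km²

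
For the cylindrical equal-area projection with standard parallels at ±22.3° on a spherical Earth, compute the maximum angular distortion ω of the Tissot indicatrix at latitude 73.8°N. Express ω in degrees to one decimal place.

112.9°

A cylindrical equal-area projection with standard parallel φ₀ has meridian scale h = cos φ / cos φ₀ and parallel scale k = cos φ₀ / cos φ (so areas are preserved, h·k = 1).
At 73.8°: h = 0.3015, k = 3.316; principal scales a = 3.316, b = 0.3015.
sin(ω/2) = (a − b)/(a + b) = 3.015/3.618 = 0.8333, so ω = 2 arcsin(0.8333) ≈ 112.9°.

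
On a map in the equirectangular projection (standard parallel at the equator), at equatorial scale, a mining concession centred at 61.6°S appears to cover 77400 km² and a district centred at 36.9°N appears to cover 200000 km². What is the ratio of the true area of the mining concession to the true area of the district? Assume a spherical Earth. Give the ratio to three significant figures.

Plate carrée has h = 1 and k = sec φ, giving areal scale sec φ; true area = (apparent area) · cos φ.
True area of mining concession: 77400 × cos(61.6°) = 77400 × 0.4756 = 36810 km².
True area of district: 200000 × cos(36.9°) = 200000 × 0.7997 = 159900 km².
Ratio = 36810 / 159900 ≈ 0.230.

0.230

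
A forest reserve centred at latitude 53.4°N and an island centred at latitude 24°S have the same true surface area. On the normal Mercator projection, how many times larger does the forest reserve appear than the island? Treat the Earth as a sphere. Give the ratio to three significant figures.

Mercator is conformal with k = sec φ, so areal scale = k² = sec²φ.
At 53.4°: sec²(53.4°) = 1/0.5962² = 2.813.
At 24°: sec²(24°) = 1/0.9135² = 1.198.
Ratio = 2.813/1.198 = cos²(24°)/cos²(53.4°) ≈ 2.35.

2.35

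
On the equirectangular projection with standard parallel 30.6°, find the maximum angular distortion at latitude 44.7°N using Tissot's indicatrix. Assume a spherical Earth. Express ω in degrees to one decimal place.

In the equirectangular projection with standard parallel φ₀ = 30.6° (x = Rλ cos φ₀, y = Rφ), meridians are true-scale (h = 1) and the parallel scale is k = cos φ₀ / cos φ.
At 44.7°: h = 1.000, k = 1.211; principal scales a = 1.211, b = 1.000.
sin(ω/2) = (a − b)/(a + b) = 0.2109/2.211 = 0.09541, so ω = 2 arcsin(0.09541) ≈ 10.9°.

10.9°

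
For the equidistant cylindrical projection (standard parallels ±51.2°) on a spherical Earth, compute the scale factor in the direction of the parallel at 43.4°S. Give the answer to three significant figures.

In the equirectangular projection with standard parallel φ₀ = 51.2° (x = Rλ cos φ₀, y = Rφ), meridians are true-scale (h = 1) and the parallel scale is k = cos φ₀ / cos φ.
k = cos 51.2° / cos 43.4° = 0.6266/0.7266 = 0.8624.

0.862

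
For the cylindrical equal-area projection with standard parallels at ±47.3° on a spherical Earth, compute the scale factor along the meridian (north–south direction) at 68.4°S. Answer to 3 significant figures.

Cylindrical equal-area (φ₀ = 47.3°): h = cos φ / cos 47.3° along meridians, k = cos 47.3° / cos φ along parallels; h·k = 1.
h = cos 68.4° / cos 47.3° = 0.3681/0.6782 = 0.5428.

0.543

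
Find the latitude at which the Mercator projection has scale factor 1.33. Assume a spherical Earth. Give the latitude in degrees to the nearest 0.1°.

41.2°

Mercator scale is k = sec φ = 1/cos φ.
1/cos φ = 1.33  ⇒  cos φ = 0.7519  ⇒  φ = arccos(0.7519) ≈ 41.2°.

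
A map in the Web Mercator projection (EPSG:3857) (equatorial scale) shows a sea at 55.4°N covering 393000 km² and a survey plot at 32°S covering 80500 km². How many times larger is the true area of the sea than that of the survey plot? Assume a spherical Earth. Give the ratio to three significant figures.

Mercator's areal exaggeration is sec²φ; hence true area = (apparent area) · cos²φ.
True area of sea: 393000 × cos²(55.4°) = 393000 × 0.3224 = 126700 km².
True area of survey plot: 80500 × cos²(32°) = 80500 × 0.7192 = 57890 km².
Ratio = 126700 / 57890 ≈ 2.19.

2.19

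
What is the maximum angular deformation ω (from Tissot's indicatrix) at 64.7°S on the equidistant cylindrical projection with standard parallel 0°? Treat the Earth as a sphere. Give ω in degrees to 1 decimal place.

47.3°

For the equirectangular projection with φ₀ = 0 (plate carrée), h = 1 along meridians and k = sec φ along parallels.
At 64.7°: h = 1.000, k = 2.340; principal scales a = 2.340, b = 1.000.
sin(ω/2) = (a − b)/(a + b) = 1.340/3.340 = 0.4012, so ω = 2 arcsin(0.4012) ≈ 47.3°.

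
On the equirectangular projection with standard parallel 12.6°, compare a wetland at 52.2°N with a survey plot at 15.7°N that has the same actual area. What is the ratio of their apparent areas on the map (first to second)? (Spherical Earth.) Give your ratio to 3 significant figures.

1.57

With standard parallel φ₀ = 12.6°, the equirectangular projection gives x = Rλ cos φ₀, y = Rφ, so h = 1 and k = cos 12.6° / cos φ.
Areal scale at 52.2°: h·k = 1.000 × 1.592 = 1.592.
Areal scale at 15.7°: h·k = 1.000 × 1.014 = 1.014.
Ratio = 1.592/1.014 ≈ 1.57.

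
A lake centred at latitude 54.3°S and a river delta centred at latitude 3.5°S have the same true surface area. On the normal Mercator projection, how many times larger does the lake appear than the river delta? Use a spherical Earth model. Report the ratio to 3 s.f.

Mercator areal scale is sec²φ.
At 54.3°: sec²(54.3°) = 1/0.5835² = 2.937.
At 3.5°: sec²(3.5°) = 1/0.9981² = 1.004.
Ratio = 2.937/1.004 = cos²(3.5°)/cos²(54.3°) ≈ 2.93.

2.93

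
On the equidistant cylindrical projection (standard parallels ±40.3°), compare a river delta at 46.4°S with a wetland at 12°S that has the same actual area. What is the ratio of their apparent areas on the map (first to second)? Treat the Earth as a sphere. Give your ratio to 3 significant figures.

With standard parallel φ₀ = 40.3°, the equirectangular projection gives x = Rλ cos φ₀, y = Rφ, so h = 1 and k = cos 40.3° / cos φ.
Areal scale at 46.4°: h·k = 1.000 × 1.106 = 1.106.
Areal scale at 12°: h·k = 1.000 × 0.7797 = 0.7797.
Ratio = 1.106/0.7797 ≈ 1.42.

1.42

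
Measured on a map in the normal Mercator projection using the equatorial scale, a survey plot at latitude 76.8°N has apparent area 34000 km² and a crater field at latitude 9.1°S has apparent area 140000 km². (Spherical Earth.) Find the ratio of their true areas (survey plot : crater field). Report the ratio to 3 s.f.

0.0130

On Mercator the areal scale is sec²φ, so true area = apparent × cos²φ.
True area of survey plot: 34000 × cos²(76.8°) = 34000 × 0.05214 = 1773 km².
True area of crater field: 140000 × cos²(9.1°) = 140000 × 0.9750 = 136500 km².
Ratio = 1773 / 136500 ≈ 0.0130.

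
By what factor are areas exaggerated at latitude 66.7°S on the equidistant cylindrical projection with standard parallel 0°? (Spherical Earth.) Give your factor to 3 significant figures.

2.53

For the equirectangular projection with φ₀ = 0 (plate carrée), h = 1 along meridians and k = sec φ along parallels.
Areal scale = h·k = 1 × sec φ; at 66.7°, h = 1.000, k = 2.528, so h·k = 2.528.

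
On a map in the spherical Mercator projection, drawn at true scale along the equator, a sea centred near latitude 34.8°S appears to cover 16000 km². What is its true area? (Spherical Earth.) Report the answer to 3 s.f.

For Mercator, h = k = sec φ (a conformal cylindrical projection has a single point scale, 1/cos φ).
Areal scale = k² = sec²φ = 1/cos²(34.8°) = 1/0.8211² = 1.483.
True area = apparent / (areal scale) = 16000 / 1.483 ≈ 10800 km².

10800 km²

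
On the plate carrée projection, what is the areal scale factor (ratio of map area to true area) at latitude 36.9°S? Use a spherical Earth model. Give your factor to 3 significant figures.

In the plate carrée (x = Rλ, y = Rφ), meridians are true-scale (h = 1) and parallels are stretched by k = sec φ.
Areal scale = h·k = 1 × sec φ; at 36.9°, h = 1.000, k = 1.250, so h·k = 1.250.

1.25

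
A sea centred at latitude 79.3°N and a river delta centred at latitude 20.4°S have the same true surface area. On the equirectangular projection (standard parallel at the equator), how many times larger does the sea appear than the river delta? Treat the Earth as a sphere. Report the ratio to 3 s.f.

5.05

In the plate carrée (x = Rλ, y = Rφ), meridians are true-scale (h = 1) and parallels are stretched by k = sec φ.
Areal scale at 79.3°: h·k = 1.000 × 5.386 = 5.386.
Areal scale at 20.4°: h·k = 1.000 × 1.067 = 1.067.
Ratio = 5.386/1.067 ≈ 5.05.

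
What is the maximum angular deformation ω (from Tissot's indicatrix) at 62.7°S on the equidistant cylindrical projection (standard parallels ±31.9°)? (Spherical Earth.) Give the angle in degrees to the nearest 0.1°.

34.7°

The equidistant cylindrical projection with φ₀ = 31.9° has h = 1 (meridians true) and k = cos φ₀ / cos φ along parallels.
At 62.7°: h = 1.000, k = 1.851; principal scales a = 1.851, b = 1.000.
sin(ω/2) = (a − b)/(a + b) = 0.8510/2.851 = 0.2985, so ω = 2 arcsin(0.2985) ≈ 34.7°.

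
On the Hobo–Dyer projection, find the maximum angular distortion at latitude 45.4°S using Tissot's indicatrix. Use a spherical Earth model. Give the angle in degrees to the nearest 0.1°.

14.0°

Hobo–Dyer is a cylindrical equal-area projection with standard parallels at ±37.5°. A cylindrical equal-area projection with standard parallel φ₀ has meridian scale h = cos φ / cos φ₀ and parallel scale k = cos φ₀ / cos φ (so areas are preserved, h·k = 1).
At 45.4°: h = 0.8850, k = 1.130; principal scales a = 1.130, b = 0.8850.
sin(ω/2) = (a − b)/(a + b) = 0.2448/2.015 = 0.1215, so ω = 2 arcsin(0.1215) ≈ 14.0°.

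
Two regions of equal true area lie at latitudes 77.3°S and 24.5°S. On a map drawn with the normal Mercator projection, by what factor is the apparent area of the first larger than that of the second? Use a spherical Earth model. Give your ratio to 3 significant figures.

17.1

On Mercator, area is exaggerated by sec²φ = 1/cos²φ.
At 77.3°: sec²(77.3°) = 1/0.2198² = 20.69.
At 24.5°: sec²(24.5°) = 1/0.9100² = 1.208.
Ratio = 20.69/1.208 = cos²(24.5°)/cos²(77.3°) ≈ 17.1.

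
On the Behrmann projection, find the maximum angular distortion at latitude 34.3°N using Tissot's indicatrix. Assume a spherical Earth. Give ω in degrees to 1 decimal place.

5.4°

The Behrmann projection is cylindrical equal-area with φ₀ = 30°. For cylindrical equal-area with standard parallel φ₀, h = cos φ / cos φ₀ and k = cos φ₀ / cos φ, so h·k = 1.
At 34.3°: h = 0.9539, k = 1.048; principal scales a = 1.048, b = 0.9539.
sin(ω/2) = (a − b)/(a + b) = 0.09444/2.002 = 0.04717, so ω = 2 arcsin(0.04717) ≈ 5.4°.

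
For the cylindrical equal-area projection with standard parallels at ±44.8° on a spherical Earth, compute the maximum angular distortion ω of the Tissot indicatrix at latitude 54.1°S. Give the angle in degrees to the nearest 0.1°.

For cylindrical equal-area with standard parallel φ₀, h = cos φ / cos φ₀ and k = cos φ₀ / cos φ, so h·k = 1.
At 54.1°: h = 0.8264, k = 1.210; principal scales a = 1.210, b = 0.8264.
sin(ω/2) = (a − b)/(a + b) = 0.3837/2.036 = 0.1884, so ω = 2 arcsin(0.1884) ≈ 21.7°.

21.7°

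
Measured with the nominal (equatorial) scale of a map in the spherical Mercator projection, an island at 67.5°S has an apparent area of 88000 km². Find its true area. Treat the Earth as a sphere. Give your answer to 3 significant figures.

12900 km²

For Mercator, h = k = sec φ (a conformal cylindrical projection has a single point scale, 1/cos φ).
Areal scale = k² = sec²φ = 1/cos²(67.5°) = 1/0.3827² = 6.828.
True area = apparent / (areal scale) = 88000 / 6.828 ≈ 12900 km².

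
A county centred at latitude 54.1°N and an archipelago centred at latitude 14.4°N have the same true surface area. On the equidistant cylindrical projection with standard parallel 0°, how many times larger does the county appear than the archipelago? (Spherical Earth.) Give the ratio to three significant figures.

Plate carrée maps x = Rλ, y = Rφ. The meridian scale is h = 1 and the parallel scale is k = 1/cos φ = sec φ.
Areal scale at 54.1°: h·k = 1.000 × 1.705 = 1.705.
Areal scale at 14.4°: h·k = 1.000 × 1.032 = 1.032.
Ratio = 1.705/1.032 ≈ 1.65.

1.65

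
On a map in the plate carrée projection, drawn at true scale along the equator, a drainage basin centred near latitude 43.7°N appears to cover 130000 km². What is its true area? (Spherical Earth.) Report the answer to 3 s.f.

In the plate carrée (x = Rλ, y = Rφ), meridians are true-scale (h = 1) and parallels are stretched by k = sec φ.
Areal scale = h·k = 1 × sec φ; at 43.7°, h = 1.000, k = 1.383, so h·k = 1.383.
True area = apparent / (areal scale) = 130000 / 1.383 ≈ 94000 km².

94000 km²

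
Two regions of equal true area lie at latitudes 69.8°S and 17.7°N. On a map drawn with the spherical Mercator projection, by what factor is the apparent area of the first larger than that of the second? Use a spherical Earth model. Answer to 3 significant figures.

Mercator areal scale is sec²φ.
At 69.8°: sec²(69.8°) = 1/0.3453² = 8.387.
At 17.7°: sec²(17.7°) = 1/0.9527² = 1.102.
Ratio = 8.387/1.102 = cos²(17.7°)/cos²(69.8°) ≈ 7.61.

7.61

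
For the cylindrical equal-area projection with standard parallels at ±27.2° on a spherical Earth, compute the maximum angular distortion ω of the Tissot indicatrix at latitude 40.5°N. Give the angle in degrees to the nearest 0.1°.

17.9°

Cylindrical equal-area (φ₀ = 27.2°): h = cos φ / cos 27.2° along meridians, k = cos 27.2° / cos φ along parallels; h·k = 1.
At 40.5°: h = 0.8549, k = 1.170; principal scales a = 1.170, b = 0.8549.
sin(ω/2) = (a − b)/(a + b) = 0.3147/2.025 = 0.1554, so ω = 2 arcsin(0.1554) ≈ 17.9°.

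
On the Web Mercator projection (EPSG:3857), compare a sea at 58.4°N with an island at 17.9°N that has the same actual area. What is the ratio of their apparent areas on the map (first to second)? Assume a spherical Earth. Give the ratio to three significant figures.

3.30

Mercator is conformal with k = sec φ, so areal scale = k² = sec²φ.
At 58.4°: sec²(58.4°) = 1/0.5240² = 3.642.
At 17.9°: sec²(17.9°) = 1/0.9516² = 1.104.
Ratio = 3.642/1.104 = cos²(17.9°)/cos²(58.4°) ≈ 3.30.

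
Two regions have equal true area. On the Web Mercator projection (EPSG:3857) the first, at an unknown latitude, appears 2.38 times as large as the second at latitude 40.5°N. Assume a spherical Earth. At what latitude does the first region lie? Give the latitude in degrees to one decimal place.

Mercator areal scale is sec²φ, so apparent-area ratio = sec²φ₁ / sec²φ₂ = cos²φ₂ / cos²φ₁.
cos²φ₂ / cos²φ₁ = 2.38  ⇒  cos φ₁ = cos 40.5° / √2.38 = 0.7604/1.543 = 0.4929.
φ₁ = arccos(0.4929) ≈ 60.5°.

60.5°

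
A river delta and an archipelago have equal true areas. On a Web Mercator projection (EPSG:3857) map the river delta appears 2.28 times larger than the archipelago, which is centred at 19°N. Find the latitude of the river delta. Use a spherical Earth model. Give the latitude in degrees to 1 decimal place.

On Mercator, (apparent₁)/(apparent₂) = sec²φ₁ / sec²φ₂ when true areas are equal.
cos²φ₂ / cos²φ₁ = 2.28  ⇒  cos φ₁ = cos 19° / √2.28 = 0.9455/1.510 = 0.6262.
φ₁ = arccos(0.6262) ≈ 51.2°.

51.2°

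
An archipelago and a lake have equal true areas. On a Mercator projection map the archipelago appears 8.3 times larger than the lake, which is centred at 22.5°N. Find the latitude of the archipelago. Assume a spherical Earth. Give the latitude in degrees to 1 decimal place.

For equal true areas on Mercator, apparent areas scale as sec²φ, so the ratio is cos²φ₂ / cos²φ₁.
cos²φ₂ / cos²φ₁ = 8.3  ⇒  cos φ₁ = cos 22.5° / √8.3 = 0.9239/2.881 = 0.3207.
φ₁ = arccos(0.3207) ≈ 71.3°.

71.3°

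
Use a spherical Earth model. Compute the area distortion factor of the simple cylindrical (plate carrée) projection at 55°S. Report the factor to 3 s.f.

For the equirectangular projection with φ₀ = 0 (plate carrée), h = 1 along meridians and k = sec φ along parallels.
Areal scale = h·k = 1 × sec φ; at 55°, h = 1.000, k = 1.743, so h·k = 1.743.

1.74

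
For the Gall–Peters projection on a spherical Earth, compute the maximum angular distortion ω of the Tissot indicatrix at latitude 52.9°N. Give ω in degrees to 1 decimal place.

Gall–Peters is a cylindrical equal-area projection with standard parallels at ±45°. Cylindrical equal-area (φ₀ = 45°): h = cos φ / cos 45° along meridians, k = cos 45° / cos φ along parallels; h·k = 1.
At 52.9°: h = 0.8531, k = 1.172; principal scales a = 1.172, b = 0.8531.
sin(ω/2) = (a − b)/(a + b) = 0.3192/2.025 = 0.1576, so ω = 2 arcsin(0.1576) ≈ 18.1°.

18.1°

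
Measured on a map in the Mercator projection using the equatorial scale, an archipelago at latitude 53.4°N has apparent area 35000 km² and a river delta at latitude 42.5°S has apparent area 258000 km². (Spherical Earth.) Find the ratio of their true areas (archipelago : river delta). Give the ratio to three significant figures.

Mercator's areal exaggeration is sec²φ; hence true area = (apparent area) · cos²φ.
True area of archipelago: 35000 × cos²(53.4°) = 35000 × 0.3555 = 12440 km².
True area of river delta: 258000 × cos²(42.5°) = 258000 × 0.5436 = 140200 km².
Ratio = 12440 / 140200 ≈ 0.0887.

0.0887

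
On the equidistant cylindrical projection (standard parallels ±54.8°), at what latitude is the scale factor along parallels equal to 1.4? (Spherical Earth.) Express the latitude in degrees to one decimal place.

65.7°

With standard parallel φ₀ = 54.8°, the equirectangular projection gives x = Rλ cos φ₀, y = Rφ, so h = 1 and k = cos 54.8° / cos φ.
k = cos φ₀ / cos φ = 1.4  ⇒  cos φ = cos 54.8° / 1.4 = 0.4117.
φ = arccos(0.4117) ≈ 65.7°.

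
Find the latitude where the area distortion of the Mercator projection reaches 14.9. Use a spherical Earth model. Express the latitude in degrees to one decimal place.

75.0°

Mercator areal scale is sec²φ.
sec²φ = 14.9  ⇒  cos²φ = 0.06711  ⇒  cos φ = 0.2591.
φ = arccos(0.2591) ≈ 75.0°.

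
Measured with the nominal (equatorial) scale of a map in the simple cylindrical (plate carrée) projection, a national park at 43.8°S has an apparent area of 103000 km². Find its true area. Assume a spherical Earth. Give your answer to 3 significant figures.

74300 km²

Plate carrée maps x = Rλ, y = Rφ. The meridian scale is h = 1 and the parallel scale is k = 1/cos φ = sec φ.
Areal scale = h·k = 1 × sec φ; at 43.8°, h = 1.000, k = 1.386, so h·k = 1.386.
True area = apparent / (areal scale) = 103000 / 1.386 ≈ 74300 km².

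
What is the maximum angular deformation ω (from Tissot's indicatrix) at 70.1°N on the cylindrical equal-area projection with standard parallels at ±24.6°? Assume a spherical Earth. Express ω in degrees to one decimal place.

For cylindrical equal-area with standard parallel φ₀, h = cos φ / cos φ₀ and k = cos φ₀ / cos φ, so h·k = 1.
At 70.1°: h = 0.3744, k = 2.671; principal scales a = 2.671, b = 0.3744.
sin(ω/2) = (a − b)/(a + b) = 2.297/3.046 = 0.7542, so ω = 2 arcsin(0.7542) ≈ 97.9°.

97.9°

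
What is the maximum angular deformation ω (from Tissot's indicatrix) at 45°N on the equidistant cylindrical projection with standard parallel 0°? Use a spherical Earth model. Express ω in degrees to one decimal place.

For the equirectangular projection with φ₀ = 0 (plate carrée), h = 1 along meridians and k = sec φ along parallels.
At 45°: h = 1.000, k = 1.414; principal scales a = 1.414, b = 1.000.
sin(ω/2) = (a − b)/(a + b) = 0.4142/2.414 = 0.1716, so ω = 2 arcsin(0.1716) ≈ 19.8°.

19.8°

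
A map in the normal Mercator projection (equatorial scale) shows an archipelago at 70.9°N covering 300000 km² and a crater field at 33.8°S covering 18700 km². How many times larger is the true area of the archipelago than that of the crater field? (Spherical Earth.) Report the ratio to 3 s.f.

Since Mercator area scale is 1/cos²φ, the true area equals the apparent area multiplied by cos²φ.
True area of archipelago: 300000 × cos²(70.9°) = 300000 × 0.1071 = 32120 km².
True area of crater field: 18700 × cos²(33.8°) = 18700 × 0.6905 = 12910 km².
Ratio = 32120 / 12910 ≈ 2.49.

2.49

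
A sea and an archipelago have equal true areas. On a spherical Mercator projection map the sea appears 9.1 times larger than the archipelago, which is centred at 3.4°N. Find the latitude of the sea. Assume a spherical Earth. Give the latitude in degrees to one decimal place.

On Mercator, (apparent₁)/(apparent₂) = sec²φ₁ / sec²φ₂ when true areas are equal.
cos²φ₂ / cos²φ₁ = 9.1  ⇒  cos φ₁ = cos 3.4° / √9.1 = 0.9982/3.017 = 0.3309.
φ₁ = arccos(0.3309) ≈ 70.7°.

70.7°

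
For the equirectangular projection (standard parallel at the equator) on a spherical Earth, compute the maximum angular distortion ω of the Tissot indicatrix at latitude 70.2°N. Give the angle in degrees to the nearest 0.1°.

For the equirectangular projection with φ₀ = 0 (plate carrée), h = 1 along meridians and k = sec φ along parallels.
At 70.2°: h = 1.000, k = 2.952; principal scales a = 2.952, b = 1.000.
sin(ω/2) = (a − b)/(a + b) = 1.952/3.952 = 0.4939, so ω = 2 arcsin(0.4939) ≈ 59.2°.

59.2°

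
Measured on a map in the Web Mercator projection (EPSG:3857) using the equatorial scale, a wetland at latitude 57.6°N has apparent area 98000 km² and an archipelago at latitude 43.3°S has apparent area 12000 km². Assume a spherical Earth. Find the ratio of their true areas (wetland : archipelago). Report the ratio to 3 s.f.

4.43

Since Mercator area scale is 1/cos²φ, the true area equals the apparent area multiplied by cos²φ.
True area of wetland: 98000 × cos²(57.6°) = 98000 × 0.2871 = 28140 km².
True area of archipelago: 12000 × cos²(43.3°) = 12000 × 0.5297 = 6356 km².
Ratio = 28140 / 6356 ≈ 4.43.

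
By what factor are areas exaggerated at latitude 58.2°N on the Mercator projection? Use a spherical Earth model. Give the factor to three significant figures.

3.60

For Mercator, h = k = sec φ (a conformal cylindrical projection has a single point scale, 1/cos φ).
Areal scale = k² = sec²φ = 1/cos²(58.2°) = 1/0.5270² = 3.601.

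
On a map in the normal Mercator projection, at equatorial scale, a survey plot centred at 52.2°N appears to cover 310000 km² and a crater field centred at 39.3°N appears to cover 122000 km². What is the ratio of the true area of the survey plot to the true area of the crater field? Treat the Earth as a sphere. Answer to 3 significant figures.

Mercator's areal exaggeration is sec²φ; hence true area = (apparent area) · cos²φ.
True area of survey plot: 310000 × cos²(52.2°) = 310000 × 0.3757 = 116500 km².
True area of crater field: 122000 × cos²(39.3°) = 122000 × 0.5988 = 73060 km².
Ratio = 116500 / 73060 ≈ 1.59.

1.59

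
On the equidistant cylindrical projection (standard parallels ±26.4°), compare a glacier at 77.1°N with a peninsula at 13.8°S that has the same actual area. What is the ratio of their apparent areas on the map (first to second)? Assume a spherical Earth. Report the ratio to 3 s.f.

4.35

The equidistant cylindrical projection with φ₀ = 26.4° has h = 1 (meridians true) and k = cos φ₀ / cos φ along parallels.
Areal scale at 77.1°: h·k = 1.000 × 4.012 = 4.012.
Areal scale at 13.8°: h·k = 1.000 × 0.9223 = 0.9223.
Ratio = 4.012/0.9223 ≈ 4.35.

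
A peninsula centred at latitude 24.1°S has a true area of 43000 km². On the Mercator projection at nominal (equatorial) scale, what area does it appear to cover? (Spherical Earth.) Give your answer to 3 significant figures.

51600 km²

The Mercator projection is conformal; its linear scale factor is the same in every direction and equals sec φ = 1/cos φ.
Areal scale = k² = sec²φ = 1/cos²(24.1°) = 1/0.9128² = 1.200.
Apparent area = 43000 × 1.200 ≈ 51600 km².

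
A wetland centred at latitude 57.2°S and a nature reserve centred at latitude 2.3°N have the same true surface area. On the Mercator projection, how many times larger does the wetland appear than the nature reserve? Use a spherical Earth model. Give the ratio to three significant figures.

On Mercator, area is exaggerated by sec²φ = 1/cos²φ.
At 57.2°: sec²(57.2°) = 1/0.5417² = 3.408.
At 2.3°: sec²(2.3°) = 1/0.9992² = 1.002.
Ratio = 3.408/1.002 = cos²(2.3°)/cos²(57.2°) ≈ 3.40.

3.40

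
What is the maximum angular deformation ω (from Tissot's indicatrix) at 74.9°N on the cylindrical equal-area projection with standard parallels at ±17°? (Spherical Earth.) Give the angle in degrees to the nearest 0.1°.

119.0°

For cylindrical equal-area with standard parallel φ₀, h = cos φ / cos φ₀ and k = cos φ₀ / cos φ, so h·k = 1.
At 74.9°: h = 0.2724, k = 3.671; principal scales a = 3.671, b = 0.2724.
sin(ω/2) = (a − b)/(a + b) = 3.399/3.943 = 0.8618, so ω = 2 arcsin(0.8618) ≈ 119.0°.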